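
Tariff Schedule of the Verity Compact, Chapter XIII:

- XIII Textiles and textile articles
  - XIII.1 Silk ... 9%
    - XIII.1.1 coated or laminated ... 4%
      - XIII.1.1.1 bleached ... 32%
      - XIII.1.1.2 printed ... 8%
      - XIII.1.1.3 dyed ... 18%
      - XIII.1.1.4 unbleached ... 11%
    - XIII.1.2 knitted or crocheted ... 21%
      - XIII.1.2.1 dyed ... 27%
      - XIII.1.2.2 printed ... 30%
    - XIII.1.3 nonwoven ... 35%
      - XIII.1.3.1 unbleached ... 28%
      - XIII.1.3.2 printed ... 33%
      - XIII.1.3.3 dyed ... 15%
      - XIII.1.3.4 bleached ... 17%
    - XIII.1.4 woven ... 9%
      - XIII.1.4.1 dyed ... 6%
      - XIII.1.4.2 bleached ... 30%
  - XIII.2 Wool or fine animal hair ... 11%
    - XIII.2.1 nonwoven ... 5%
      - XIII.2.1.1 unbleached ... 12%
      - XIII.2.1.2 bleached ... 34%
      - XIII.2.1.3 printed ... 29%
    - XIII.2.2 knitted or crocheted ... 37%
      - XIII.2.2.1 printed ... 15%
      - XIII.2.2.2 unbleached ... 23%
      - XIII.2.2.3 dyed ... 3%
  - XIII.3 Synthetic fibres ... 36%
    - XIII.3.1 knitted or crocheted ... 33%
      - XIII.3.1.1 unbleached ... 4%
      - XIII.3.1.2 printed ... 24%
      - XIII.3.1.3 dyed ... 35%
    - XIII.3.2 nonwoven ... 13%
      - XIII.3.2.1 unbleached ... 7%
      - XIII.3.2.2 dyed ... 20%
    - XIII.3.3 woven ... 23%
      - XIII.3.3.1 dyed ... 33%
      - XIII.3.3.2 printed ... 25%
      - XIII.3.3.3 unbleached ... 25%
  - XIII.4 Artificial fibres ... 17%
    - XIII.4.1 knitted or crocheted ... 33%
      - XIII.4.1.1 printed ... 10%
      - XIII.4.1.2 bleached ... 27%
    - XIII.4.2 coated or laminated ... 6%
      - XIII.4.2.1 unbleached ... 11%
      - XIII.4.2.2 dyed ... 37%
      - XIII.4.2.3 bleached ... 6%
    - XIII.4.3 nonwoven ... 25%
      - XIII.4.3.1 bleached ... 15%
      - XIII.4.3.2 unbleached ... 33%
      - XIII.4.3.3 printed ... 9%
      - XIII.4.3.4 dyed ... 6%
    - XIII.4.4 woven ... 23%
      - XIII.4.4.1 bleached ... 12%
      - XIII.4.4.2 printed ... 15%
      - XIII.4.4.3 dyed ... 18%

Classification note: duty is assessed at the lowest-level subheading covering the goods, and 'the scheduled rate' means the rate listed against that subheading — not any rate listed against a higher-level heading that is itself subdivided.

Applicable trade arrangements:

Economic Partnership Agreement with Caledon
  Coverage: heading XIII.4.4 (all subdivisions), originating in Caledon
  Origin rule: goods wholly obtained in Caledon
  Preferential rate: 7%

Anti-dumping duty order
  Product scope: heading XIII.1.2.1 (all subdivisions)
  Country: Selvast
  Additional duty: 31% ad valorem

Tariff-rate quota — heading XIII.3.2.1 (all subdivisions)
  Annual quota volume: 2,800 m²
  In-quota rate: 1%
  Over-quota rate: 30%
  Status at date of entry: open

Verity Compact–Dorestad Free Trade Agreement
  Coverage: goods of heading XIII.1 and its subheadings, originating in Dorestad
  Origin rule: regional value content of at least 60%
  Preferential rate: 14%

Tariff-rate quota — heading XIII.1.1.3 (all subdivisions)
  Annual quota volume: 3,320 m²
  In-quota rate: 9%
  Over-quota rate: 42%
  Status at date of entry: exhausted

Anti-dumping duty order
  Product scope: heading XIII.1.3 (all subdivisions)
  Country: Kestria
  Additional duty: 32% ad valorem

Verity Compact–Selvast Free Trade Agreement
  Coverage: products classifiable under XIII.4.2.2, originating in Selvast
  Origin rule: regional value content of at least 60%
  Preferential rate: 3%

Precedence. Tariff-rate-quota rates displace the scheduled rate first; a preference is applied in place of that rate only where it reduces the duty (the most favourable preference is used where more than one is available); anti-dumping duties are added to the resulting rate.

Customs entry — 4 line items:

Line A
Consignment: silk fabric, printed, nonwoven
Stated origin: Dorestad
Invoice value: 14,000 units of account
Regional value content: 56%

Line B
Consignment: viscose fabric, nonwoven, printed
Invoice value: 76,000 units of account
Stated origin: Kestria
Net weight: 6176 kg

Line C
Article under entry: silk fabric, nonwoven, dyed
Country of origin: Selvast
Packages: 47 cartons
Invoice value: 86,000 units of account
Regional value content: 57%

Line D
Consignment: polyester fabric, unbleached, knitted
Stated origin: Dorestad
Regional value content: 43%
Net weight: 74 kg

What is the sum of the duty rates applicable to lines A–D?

Line A: silk → XIII.1; nonwoven → XIII.1.3; printed → XIII.1.3.2. Scheduled 33%. Dorestad agreement on XIII.1: RVC < 60%. → 33%.
Line B: viscose → XIII.4; nonwoven → XIII.4.3; printed → XIII.4.3.3. Scheduled 9%. No special measure applies. → 9%.
Line C: silk → XIII.1; nonwoven → XIII.1.3; dyed → XIII.1.3.3. Scheduled 15%. Selvast agreement on XIII.4.2.2: XIII.1.3.3 not covered. → 15%.
Line D: polyester → XIII.3; knitted → XIII.3.1; unbleached → XIII.3.1.1. Scheduled 4%. Dorestad agreement on XIII.1: XIII.3.1.1 not covered. → 4%.
Sum: 33% + 9% + 15% + 4% = 61%.

61%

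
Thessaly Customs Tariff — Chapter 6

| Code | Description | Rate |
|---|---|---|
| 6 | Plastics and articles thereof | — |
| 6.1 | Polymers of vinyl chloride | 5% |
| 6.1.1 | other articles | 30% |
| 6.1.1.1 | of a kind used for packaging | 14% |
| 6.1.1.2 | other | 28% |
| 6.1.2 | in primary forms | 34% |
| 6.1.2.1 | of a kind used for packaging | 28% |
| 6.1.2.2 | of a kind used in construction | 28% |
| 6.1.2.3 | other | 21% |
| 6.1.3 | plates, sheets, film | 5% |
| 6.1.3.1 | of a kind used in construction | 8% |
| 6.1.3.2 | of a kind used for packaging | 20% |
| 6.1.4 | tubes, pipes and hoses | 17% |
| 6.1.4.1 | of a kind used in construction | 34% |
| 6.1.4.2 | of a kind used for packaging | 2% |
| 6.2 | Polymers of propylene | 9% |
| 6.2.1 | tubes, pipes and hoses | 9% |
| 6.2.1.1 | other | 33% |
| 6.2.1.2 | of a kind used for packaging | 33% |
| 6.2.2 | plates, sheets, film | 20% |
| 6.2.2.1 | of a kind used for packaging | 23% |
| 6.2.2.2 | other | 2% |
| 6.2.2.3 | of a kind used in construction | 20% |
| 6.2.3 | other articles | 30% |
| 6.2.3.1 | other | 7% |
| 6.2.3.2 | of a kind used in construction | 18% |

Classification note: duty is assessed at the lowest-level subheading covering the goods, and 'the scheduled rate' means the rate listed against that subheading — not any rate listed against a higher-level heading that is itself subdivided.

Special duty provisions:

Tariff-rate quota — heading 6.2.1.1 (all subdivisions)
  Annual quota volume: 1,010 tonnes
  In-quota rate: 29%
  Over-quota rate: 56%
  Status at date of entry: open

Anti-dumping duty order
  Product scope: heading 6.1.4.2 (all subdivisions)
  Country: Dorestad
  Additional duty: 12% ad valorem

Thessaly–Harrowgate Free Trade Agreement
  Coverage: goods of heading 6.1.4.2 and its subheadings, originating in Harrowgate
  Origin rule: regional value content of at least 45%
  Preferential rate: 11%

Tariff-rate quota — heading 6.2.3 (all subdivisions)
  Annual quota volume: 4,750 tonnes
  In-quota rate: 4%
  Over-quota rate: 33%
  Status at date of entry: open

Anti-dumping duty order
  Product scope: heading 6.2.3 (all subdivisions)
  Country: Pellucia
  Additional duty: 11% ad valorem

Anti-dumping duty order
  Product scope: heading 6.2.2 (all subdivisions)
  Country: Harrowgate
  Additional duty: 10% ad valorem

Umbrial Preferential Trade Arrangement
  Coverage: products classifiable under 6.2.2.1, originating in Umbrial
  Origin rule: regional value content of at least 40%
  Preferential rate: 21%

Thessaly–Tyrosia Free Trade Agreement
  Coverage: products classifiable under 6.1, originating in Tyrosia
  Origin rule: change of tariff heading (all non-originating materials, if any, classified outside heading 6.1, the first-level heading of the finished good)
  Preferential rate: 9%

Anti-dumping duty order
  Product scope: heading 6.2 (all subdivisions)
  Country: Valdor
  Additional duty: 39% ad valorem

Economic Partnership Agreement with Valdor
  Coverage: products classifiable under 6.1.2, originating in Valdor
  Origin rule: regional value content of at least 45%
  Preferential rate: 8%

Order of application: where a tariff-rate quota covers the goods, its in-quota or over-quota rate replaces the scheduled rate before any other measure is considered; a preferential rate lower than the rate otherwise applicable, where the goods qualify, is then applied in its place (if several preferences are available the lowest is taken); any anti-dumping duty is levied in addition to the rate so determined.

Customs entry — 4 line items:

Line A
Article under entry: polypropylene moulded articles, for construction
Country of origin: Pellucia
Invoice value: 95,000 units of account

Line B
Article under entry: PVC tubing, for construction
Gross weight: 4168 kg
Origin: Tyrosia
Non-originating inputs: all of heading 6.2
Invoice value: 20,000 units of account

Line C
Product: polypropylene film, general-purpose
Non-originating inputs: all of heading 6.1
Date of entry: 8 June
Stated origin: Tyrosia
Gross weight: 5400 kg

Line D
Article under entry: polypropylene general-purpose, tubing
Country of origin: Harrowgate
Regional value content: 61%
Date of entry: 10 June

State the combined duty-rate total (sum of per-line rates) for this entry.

55%

Line A: polypropylene → 6.2; moulded articles → 6.2.3; for construction → 6.2.3.2. Scheduled 18%. quota on 6.2.3 open → in-quota 4%; anti-dumping (Pellucia, 6.2.3): +11%; total 4% + 11% = 15%. → 15%.
Line B: PVC → 6.1; tubing → 6.1.4; for construction → 6.1.4.1. Scheduled 34%. Tyrosia agreement on 6.1: CTH met → 9% available; preferential 9%. → 9%.
Line C: polypropylene → 6.2; film → 6.2.2; general-purpose → 6.2.2.2. Scheduled 2%. Tyrosia agreement on 6.1: 6.2.2.2 not covered. → 2%.
Line D: polypropylene → 6.2; tubing → 6.2.1; general-purpose → 6.2.1.1. Scheduled 33%. quota on 6.2.1.1 open → in-quota 29%; Harrowgate agreement on 6.1.4.2: 6.2.1.1 not covered. → 29%.
Sum: 15% + 9% + 2% + 29% = 55%.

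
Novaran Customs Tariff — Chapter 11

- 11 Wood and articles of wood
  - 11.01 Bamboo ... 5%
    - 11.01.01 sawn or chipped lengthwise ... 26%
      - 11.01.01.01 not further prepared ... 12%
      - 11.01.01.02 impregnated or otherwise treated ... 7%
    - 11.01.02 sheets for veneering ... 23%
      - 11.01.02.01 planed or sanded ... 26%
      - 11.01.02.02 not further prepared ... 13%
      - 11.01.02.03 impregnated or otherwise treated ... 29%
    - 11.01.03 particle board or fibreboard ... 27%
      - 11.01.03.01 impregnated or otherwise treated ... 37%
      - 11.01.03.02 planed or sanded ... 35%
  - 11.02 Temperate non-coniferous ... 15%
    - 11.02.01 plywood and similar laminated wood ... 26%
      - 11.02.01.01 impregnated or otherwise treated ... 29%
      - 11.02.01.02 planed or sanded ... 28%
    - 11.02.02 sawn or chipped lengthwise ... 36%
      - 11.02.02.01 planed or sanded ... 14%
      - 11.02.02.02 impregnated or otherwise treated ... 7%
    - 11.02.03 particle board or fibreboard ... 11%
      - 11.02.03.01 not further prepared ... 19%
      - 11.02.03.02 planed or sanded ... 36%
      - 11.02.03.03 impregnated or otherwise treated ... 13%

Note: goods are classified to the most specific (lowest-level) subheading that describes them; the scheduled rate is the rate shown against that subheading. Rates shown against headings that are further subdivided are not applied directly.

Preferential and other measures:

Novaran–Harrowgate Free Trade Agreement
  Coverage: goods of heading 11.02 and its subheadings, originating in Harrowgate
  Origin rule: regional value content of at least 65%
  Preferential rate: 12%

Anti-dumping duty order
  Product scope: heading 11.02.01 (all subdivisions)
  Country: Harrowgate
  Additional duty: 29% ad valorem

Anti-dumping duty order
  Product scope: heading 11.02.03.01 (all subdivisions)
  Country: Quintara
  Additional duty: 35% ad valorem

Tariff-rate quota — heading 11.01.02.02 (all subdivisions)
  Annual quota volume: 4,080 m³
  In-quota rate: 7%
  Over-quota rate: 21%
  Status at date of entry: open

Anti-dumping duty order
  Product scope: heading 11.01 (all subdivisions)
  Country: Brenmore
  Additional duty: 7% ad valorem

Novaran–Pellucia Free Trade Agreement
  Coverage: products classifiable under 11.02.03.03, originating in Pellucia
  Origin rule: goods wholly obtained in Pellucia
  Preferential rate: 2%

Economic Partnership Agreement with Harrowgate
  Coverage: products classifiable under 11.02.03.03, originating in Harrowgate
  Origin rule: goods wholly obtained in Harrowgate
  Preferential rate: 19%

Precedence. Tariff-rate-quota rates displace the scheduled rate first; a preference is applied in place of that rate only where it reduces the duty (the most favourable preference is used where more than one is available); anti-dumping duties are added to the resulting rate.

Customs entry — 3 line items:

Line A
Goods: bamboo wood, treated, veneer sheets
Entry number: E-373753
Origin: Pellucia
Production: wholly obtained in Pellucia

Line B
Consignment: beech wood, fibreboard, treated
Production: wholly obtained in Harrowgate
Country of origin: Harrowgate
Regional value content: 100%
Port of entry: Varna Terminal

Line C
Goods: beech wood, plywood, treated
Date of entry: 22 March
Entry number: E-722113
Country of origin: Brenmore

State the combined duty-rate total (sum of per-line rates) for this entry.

Line A: bamboo → 11.01; veneer sheets → 11.01.02; treated → 11.01.02.03. Scheduled 29%. Pellucia agreement on 11.02.03.03: 11.01.02.03 not covered. → 29%.
Line B: beech → 11.02; fibreboard → 11.02.03; treated → 11.02.03.03. Scheduled 13%. Harrowgate agreement on 11.02: RVC ≥ 65% → 12% available; Harrowgate agreement on 11.02.03.03: wholly obtained → 19% available; preferential 12%. → 12%.
Line C: beech → 11.02; plywood → 11.02.01; treated → 11.02.01.01. Scheduled 29%. No special measure applies. → 29%.
Sum: 29% + 12% + 29% = 70%.

70%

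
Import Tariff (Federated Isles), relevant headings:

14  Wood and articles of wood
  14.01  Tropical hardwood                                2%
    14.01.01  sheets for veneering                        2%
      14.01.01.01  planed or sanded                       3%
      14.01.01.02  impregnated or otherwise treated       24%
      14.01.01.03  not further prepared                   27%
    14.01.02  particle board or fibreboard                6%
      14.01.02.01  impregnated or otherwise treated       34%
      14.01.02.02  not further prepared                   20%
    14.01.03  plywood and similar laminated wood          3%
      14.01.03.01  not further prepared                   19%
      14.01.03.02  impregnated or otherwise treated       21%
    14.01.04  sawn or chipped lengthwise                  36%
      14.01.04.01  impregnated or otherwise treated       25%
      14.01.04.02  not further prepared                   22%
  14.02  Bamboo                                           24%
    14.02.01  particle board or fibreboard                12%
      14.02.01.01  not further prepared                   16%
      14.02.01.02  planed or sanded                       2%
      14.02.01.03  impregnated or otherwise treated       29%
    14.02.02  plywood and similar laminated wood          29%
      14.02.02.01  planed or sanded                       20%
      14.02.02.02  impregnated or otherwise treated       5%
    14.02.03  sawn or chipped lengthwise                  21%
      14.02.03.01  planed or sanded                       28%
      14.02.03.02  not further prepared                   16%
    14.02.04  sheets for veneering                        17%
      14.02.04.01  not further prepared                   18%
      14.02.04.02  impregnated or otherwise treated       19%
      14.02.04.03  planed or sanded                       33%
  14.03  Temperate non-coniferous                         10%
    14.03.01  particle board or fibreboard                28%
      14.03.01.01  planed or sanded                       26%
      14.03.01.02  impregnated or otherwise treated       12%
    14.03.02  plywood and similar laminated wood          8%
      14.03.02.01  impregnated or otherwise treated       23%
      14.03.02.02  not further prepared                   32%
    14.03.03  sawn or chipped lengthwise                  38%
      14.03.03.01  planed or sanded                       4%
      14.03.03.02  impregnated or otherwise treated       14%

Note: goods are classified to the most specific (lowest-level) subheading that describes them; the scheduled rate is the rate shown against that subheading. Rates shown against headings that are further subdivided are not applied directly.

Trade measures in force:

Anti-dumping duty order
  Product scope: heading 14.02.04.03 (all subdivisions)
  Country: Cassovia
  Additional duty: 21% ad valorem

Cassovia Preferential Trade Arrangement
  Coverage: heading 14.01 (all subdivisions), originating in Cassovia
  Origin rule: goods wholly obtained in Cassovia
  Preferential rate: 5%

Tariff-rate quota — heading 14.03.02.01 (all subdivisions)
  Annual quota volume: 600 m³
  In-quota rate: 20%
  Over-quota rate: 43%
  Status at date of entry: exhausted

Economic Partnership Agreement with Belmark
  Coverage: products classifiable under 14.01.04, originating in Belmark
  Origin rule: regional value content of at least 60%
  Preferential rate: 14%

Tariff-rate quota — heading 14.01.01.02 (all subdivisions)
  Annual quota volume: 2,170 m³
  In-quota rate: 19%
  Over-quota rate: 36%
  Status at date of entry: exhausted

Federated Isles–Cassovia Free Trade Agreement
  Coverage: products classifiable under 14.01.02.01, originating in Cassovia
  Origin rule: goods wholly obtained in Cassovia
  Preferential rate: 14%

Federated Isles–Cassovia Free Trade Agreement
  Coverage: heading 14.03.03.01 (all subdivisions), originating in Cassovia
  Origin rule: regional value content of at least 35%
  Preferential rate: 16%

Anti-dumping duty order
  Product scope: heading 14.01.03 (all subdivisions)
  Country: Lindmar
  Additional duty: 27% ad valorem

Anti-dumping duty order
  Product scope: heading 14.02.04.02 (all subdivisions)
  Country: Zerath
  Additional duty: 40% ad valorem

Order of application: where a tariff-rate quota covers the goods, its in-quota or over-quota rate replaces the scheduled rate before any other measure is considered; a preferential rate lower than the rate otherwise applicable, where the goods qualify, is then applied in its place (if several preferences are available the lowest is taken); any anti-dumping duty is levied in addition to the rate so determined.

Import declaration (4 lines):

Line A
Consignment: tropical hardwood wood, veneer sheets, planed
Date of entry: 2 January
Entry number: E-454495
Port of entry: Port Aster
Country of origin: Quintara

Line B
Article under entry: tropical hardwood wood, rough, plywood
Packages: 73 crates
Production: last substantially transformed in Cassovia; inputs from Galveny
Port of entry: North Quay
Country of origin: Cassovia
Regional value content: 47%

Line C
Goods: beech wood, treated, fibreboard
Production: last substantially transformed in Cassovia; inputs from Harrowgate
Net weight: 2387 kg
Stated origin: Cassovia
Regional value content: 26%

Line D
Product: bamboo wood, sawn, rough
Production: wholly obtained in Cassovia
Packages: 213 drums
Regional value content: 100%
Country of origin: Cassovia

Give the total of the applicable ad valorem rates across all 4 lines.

50%

Line A: tropical hardwood → 14.01; veneer sheets → 14.01.01; planed → 14.01.01.01. Scheduled 3%. No special measure applies. → 3%.
Line B: tropical hardwood → 14.01; plywood → 14.01.03; rough → 14.01.03.01. Scheduled 19%. Cassovia agreement on 14.01: not wholly obtained; Cassovia agreement on 14.01.02.01: 14.01.03.01 not covered; Cassovia agreement on 14.03.03.01: 14.01.03.01 not covered. → 19%.
Line C: beech → 14.03; fibreboard → 14.03.01; treated → 14.03.01.02. Scheduled 12%. Cassovia agreement on 14.01: 14.03.01.02 not covered; Cassovia agreement on 14.01.02.01: 14.03.01.02 not covered; Cassovia agreement on 14.03.03.01: 14.03.01.02 not covered. → 12%.
Line D: bamboo → 14.02; sawn → 14.02.03; rough → 14.02.03.02. Scheduled 16%. Cassovia agreement on 14.01: 14.02.03.02 not covered; Cassovia agreement on 14.01.02.01: 14.02.03.02 not covered; Cassovia agreement on 14.03.03.01: 14.02.03.02 not covered. → 16%.
Sum: 3% + 19% + 12% + 16% = 50%.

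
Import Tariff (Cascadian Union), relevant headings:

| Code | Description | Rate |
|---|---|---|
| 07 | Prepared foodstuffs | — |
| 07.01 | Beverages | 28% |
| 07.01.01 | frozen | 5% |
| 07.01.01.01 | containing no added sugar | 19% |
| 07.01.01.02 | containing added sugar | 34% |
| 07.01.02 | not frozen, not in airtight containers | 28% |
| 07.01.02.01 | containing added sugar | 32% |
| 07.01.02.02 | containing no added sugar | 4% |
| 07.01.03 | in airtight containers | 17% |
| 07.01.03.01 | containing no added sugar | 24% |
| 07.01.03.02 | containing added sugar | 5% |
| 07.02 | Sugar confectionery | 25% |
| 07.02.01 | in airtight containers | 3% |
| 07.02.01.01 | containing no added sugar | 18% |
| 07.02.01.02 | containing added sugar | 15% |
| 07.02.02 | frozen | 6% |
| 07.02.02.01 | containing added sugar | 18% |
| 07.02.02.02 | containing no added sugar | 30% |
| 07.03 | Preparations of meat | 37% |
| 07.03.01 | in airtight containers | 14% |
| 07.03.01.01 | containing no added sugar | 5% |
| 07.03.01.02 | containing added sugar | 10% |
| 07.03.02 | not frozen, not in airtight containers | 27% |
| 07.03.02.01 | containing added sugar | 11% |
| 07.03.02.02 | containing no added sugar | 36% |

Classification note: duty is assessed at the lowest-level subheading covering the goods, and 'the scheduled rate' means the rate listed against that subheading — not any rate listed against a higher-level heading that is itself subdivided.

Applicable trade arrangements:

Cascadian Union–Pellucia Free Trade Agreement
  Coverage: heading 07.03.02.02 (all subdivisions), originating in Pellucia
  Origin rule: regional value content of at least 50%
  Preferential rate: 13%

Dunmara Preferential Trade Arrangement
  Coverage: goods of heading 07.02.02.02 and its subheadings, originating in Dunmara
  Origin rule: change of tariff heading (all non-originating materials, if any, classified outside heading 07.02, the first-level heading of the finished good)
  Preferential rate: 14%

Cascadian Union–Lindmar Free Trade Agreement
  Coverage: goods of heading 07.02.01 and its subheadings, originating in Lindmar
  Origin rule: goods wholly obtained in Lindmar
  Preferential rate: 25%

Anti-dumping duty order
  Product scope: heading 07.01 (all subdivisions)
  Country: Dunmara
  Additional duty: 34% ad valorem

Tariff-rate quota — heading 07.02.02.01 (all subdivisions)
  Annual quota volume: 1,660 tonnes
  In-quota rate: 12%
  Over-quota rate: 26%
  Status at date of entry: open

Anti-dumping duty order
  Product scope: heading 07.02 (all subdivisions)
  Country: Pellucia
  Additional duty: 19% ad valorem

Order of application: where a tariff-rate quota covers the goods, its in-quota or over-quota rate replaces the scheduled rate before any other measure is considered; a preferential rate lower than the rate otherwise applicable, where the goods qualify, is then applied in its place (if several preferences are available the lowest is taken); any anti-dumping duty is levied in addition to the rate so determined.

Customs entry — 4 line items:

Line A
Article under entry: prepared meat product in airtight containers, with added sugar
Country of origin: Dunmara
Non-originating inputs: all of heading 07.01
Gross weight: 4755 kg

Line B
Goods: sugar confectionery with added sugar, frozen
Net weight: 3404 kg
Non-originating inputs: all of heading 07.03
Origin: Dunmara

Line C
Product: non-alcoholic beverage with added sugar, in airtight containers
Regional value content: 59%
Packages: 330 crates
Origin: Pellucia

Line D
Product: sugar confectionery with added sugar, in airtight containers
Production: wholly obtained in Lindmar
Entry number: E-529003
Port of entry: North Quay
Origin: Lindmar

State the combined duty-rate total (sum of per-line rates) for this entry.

Line A: prepared meat product → 07.03; in airtight containers → 07.03.01; with added sugar → 07.03.01.02. Scheduled 10%. Dunmara agreement on 07.02.02.02: 07.03.01.02 not covered. → 10%.
Line B: sugar confectionery → 07.02; frozen → 07.02.02; with added sugar → 07.02.02.01. Scheduled 18%. quota on 07.02.02.01 open → in-quota 12%; Dunmara agreement on 07.02.02.02: 07.02.02.01 not covered. → 12%.
Line C: non-alcoholic beverage → 07.01; in airtight containers → 07.01.03; with added sugar → 07.01.03.02. Scheduled 5%. Pellucia agreement on 07.03.02.02: 07.01.03.02 not covered. → 5%.
Line D: sugar confectionery → 07.02; in airtight containers → 07.02.01; with added sugar → 07.02.01.02. Scheduled 15%. Lindmar agreement on 07.02.01: wholly obtained → 25% available; preference 25% not lower than 15% → no reduction. → 15%.
Sum: 10% + 12% + 5% + 15% = 42%.

42%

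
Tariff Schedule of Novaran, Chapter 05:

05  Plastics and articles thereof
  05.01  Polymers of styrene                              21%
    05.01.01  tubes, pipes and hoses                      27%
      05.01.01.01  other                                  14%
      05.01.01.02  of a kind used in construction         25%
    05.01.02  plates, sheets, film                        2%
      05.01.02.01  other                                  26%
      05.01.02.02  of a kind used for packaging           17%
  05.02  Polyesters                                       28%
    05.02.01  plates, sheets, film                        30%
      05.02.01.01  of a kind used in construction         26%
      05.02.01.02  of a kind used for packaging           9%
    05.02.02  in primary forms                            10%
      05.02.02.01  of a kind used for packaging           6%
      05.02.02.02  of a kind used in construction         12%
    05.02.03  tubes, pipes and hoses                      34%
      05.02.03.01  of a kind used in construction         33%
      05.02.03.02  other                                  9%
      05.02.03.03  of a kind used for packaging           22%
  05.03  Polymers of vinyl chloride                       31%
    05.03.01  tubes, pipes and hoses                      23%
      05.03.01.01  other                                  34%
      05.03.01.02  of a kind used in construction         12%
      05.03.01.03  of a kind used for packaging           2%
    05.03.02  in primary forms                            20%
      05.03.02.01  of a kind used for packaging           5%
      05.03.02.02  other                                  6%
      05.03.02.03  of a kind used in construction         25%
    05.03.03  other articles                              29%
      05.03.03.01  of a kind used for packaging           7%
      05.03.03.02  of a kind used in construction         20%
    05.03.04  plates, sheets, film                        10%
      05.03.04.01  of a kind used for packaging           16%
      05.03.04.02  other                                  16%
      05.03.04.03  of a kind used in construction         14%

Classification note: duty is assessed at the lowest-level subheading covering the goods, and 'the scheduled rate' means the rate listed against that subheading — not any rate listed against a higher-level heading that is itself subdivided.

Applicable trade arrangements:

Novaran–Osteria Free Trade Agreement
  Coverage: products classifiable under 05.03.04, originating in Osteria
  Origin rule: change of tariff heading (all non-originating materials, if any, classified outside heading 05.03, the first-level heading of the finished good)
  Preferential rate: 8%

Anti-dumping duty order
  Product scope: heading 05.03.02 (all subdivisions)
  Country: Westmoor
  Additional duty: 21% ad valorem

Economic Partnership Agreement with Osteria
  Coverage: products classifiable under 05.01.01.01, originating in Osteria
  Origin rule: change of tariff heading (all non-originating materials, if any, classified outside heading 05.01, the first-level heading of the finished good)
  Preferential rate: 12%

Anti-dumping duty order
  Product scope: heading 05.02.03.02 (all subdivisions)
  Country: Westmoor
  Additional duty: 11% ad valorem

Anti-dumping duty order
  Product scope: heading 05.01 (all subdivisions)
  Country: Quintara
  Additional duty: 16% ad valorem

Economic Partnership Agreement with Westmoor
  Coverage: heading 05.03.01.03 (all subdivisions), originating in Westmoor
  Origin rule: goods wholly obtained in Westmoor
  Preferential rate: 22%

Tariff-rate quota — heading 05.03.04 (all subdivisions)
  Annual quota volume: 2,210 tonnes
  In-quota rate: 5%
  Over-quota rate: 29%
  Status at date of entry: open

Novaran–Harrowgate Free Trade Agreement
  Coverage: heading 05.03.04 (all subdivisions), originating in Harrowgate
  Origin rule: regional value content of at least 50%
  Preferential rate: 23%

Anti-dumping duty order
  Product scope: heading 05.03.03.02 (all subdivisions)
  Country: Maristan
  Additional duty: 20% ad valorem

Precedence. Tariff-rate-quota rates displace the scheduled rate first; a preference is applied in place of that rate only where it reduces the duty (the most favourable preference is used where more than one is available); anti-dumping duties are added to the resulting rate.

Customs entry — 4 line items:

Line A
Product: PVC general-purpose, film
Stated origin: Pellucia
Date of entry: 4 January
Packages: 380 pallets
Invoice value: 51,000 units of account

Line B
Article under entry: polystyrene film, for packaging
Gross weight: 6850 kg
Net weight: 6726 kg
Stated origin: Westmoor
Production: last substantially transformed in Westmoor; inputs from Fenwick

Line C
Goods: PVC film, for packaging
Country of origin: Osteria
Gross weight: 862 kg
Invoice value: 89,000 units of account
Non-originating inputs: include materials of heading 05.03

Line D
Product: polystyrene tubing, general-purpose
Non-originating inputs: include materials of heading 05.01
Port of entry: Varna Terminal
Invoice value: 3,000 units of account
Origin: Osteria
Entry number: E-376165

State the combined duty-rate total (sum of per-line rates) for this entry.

Line A: PVC → 05.03; film → 05.03.04; general-purpose → 05.03.04.02. Scheduled 16%. quota on 05.03.04 open → in-quota 5%. → 5%.
Line B: polystyrene → 05.01; film → 05.01.02; for packaging → 05.01.02.02. Scheduled 17%. Westmoor agreement on 05.03.01.03: 05.01.02.02 not covered. → 17%.
Line C: PVC → 05.03; film → 05.03.04; for packaging → 05.03.04.01. Scheduled 16%. quota on 05.03.04 open → in-quota 5%; Osteria agreement on 05.03.04: CTH not met; Osteria agreement on 05.01.01.01: 05.03.04.01 not covered. → 5%.
Line D: polystyrene → 05.01; tubing → 05.01.01; general-purpose → 05.01.01.01. Scheduled 14%. Osteria agreement on 05.03.04: 05.01.01.01 not covered; Osteria agreement on 05.01.01.01: CTH not met. → 14%.
Sum: 5% + 17% + 5% + 14% = 41%.

41%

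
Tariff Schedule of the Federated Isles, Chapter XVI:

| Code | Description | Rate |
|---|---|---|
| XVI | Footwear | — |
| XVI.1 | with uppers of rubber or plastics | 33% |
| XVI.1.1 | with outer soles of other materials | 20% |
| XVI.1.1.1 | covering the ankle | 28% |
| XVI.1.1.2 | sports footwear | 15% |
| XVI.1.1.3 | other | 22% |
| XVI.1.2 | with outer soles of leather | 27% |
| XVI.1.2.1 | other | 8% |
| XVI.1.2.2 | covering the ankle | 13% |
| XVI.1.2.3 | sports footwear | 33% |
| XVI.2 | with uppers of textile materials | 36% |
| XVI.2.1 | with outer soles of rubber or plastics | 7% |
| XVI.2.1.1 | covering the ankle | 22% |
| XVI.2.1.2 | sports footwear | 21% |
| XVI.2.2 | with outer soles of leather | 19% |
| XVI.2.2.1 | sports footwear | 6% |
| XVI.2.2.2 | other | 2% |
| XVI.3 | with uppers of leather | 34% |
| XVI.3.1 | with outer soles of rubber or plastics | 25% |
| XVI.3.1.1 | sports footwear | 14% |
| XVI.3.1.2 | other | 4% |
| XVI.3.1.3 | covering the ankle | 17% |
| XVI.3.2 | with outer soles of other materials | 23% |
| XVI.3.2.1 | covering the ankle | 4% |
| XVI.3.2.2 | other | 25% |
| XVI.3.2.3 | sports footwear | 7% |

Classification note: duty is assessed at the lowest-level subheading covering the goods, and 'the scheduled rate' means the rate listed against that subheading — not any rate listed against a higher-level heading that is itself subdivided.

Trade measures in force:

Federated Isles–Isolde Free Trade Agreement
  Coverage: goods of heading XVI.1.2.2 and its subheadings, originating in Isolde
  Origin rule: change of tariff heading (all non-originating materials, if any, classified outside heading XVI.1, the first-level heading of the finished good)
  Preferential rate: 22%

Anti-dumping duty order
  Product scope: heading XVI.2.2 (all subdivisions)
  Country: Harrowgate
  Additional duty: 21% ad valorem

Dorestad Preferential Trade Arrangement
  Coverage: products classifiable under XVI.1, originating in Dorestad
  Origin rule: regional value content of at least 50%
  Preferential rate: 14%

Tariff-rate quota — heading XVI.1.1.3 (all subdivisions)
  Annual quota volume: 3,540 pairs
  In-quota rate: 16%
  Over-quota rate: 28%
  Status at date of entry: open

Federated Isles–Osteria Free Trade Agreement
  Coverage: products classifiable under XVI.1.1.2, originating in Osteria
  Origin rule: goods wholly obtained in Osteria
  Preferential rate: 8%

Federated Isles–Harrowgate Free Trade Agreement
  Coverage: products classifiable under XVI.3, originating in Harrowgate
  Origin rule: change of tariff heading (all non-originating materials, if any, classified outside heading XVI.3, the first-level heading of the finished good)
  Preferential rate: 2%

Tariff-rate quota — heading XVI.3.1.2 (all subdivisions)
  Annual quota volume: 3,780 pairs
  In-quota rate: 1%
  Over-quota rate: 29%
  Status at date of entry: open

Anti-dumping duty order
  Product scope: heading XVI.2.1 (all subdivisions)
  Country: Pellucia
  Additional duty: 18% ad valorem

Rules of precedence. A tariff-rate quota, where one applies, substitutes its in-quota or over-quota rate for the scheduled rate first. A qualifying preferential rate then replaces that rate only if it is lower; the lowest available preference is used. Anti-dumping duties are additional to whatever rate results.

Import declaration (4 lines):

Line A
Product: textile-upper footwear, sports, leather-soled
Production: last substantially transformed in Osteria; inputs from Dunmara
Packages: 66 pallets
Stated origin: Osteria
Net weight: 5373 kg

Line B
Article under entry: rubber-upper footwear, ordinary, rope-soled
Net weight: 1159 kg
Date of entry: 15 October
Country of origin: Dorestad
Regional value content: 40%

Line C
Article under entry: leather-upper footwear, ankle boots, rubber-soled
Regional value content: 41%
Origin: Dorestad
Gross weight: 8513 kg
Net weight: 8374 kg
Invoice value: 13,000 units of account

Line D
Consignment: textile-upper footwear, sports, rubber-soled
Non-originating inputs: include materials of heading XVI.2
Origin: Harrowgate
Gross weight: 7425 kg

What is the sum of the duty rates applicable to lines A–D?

Line A: textile-upper → XVI.2; leather-soled → XVI.2.2; sports → XVI.2.2.1. Scheduled 6%. Osteria agreement on XVI.1.1.2: XVI.2.2.1 not covered. → 6%.
Line B: rubber-upper → XVI.1; rope-soled → XVI.1.1; ordinary → XVI.1.1.3. Scheduled 22%. quota on XVI.1.1.3 open → in-quota 16%; Dorestad agreement on XVI.1: RVC < 50%. → 16%.
Line C: leather-upper → XVI.3; rubber-soled → XVI.3.1; ankle boots → XVI.3.1.3. Scheduled 17%. Dorestad agreement on XVI.1: XVI.3.1.3 not covered. → 17%.
Line D: textile-upper → XVI.2; rubber-soled → XVI.2.1; sports → XVI.2.1.2. Scheduled 21%. Harrowgate agreement on XVI.3: XVI.2.1.2 not covered. → 21%.
Sum: 6% + 16% + 17% + 21% = 60%.

60%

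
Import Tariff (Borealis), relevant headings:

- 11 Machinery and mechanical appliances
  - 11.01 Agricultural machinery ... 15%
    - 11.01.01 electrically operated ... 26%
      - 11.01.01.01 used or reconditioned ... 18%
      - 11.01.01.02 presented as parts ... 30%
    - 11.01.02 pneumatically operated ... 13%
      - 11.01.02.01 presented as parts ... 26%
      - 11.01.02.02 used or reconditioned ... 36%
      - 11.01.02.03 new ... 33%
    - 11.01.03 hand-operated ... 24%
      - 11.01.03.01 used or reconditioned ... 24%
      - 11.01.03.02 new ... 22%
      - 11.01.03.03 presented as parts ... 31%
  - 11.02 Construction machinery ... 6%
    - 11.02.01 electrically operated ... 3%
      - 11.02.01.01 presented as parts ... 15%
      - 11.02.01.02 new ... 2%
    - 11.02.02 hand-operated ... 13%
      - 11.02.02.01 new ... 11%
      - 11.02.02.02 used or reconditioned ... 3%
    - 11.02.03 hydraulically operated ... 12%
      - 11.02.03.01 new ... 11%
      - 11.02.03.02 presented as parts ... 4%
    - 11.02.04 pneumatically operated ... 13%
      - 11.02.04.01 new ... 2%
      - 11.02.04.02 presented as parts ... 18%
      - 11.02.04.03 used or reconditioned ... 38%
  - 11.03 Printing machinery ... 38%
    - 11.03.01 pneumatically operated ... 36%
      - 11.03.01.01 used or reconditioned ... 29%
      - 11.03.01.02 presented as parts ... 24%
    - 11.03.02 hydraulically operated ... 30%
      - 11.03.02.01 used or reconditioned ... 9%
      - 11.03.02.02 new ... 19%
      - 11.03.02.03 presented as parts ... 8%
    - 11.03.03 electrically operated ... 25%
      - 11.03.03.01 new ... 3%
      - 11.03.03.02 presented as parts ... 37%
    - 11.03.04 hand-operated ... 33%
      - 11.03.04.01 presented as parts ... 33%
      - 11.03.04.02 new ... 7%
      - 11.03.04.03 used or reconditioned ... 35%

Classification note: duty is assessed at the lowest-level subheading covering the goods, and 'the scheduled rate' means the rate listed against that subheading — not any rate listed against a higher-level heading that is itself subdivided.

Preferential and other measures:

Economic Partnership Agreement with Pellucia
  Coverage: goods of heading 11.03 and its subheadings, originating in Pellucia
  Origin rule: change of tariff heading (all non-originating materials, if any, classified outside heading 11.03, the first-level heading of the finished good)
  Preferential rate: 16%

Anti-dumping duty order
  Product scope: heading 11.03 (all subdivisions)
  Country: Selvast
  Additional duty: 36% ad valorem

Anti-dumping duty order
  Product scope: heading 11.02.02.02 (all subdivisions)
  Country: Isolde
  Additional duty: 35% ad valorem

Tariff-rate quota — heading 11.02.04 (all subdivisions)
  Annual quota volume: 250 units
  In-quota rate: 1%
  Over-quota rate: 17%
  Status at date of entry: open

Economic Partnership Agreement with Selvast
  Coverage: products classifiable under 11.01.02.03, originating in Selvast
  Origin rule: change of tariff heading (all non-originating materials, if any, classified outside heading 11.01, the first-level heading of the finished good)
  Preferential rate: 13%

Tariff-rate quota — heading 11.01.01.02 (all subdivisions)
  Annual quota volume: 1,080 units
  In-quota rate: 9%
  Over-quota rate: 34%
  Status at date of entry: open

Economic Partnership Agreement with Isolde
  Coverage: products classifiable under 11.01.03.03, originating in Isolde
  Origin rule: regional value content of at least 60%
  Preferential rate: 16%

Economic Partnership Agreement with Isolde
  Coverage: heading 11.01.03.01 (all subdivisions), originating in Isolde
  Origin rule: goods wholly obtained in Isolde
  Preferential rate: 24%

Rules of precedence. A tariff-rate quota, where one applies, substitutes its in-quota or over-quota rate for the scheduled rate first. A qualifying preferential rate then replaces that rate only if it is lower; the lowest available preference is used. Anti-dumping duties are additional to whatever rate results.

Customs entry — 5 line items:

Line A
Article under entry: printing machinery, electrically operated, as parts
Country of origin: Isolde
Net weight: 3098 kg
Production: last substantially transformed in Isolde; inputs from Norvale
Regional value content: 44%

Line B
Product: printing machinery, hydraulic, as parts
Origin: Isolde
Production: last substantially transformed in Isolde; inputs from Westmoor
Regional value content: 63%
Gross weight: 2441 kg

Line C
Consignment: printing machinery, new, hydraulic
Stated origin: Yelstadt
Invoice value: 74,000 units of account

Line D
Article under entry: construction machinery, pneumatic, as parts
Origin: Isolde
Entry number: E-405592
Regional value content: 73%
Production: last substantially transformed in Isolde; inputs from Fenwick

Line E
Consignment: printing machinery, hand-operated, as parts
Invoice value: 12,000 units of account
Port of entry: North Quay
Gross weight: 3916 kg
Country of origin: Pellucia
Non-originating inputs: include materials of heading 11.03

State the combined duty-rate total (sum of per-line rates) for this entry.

Line A: printing → 11.03; electrically operated → 11.03.03; as parts → 11.03.03.02. Scheduled 37%. Isolde agreement on 11.01.03.03: 11.03.03.02 not covered; Isolde agreement on 11.01.03.01: 11.03.03.02 not covered. → 37%.
Line B: printing → 11.03; hydraulic → 11.03.02; as parts → 11.03.02.03. Scheduled 8%. Isolde agreement on 11.01.03.03: 11.03.02.03 not covered; Isolde agreement on 11.01.03.01: 11.03.02.03 not covered. → 8%.
Line C: printing → 11.03; hydraulic → 11.03.02; new → 11.03.02.02. Scheduled 19%. No special measure applies. → 19%.
Line D: construction → 11.02; pneumatic → 11.02.04; as parts → 11.02.04.02. Scheduled 18%. quota on 11.02.04 open → in-quota 1%; Isolde agreement on 11.01.03.03: 11.02.04.02 not covered; Isolde agreement on 11.01.03.01: 11.02.04.02 not covered. → 1%.
Line E: printing → 11.03; hand-operated → 11.03.04; as parts → 11.03.04.01. Scheduled 33%. Pellucia agreement on 11.03: CTH not met. → 33%.
Sum: 37% + 8% + 19% + 1% + 33% = 98%.

98%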